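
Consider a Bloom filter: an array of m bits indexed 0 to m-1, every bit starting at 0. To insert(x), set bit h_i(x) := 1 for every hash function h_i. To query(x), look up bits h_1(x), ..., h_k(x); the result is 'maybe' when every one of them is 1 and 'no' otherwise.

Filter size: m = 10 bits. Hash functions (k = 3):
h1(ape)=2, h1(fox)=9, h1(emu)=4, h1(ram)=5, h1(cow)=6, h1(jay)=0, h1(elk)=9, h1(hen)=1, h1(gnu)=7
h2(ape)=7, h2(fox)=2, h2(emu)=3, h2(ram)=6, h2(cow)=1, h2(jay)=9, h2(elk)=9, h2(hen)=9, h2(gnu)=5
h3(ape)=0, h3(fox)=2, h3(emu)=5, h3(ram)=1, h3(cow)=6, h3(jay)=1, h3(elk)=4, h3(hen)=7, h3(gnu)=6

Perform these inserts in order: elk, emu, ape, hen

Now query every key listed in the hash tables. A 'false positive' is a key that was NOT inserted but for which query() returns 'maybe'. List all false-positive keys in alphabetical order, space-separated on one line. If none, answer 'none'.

Start: bits=0000000000
After insert 'elk': sets bits 4 9 -> bits=0000100001
After insert 'emu': sets bits 3 4 5 -> bits=0001110001
After insert 'ape': sets bits 0 2 7 -> bits=1011110101
After insert 'hen': sets bits 1 7 9 -> bits=1111110101
Not inserted: cow fox gnu jay ram — query each against bits=1111110101:
query cow: checks bit1=1, bit6=0 (has a 0) -> no => not a false positive
query fox: checks bit2=1, bit9=1 (all 1) -> maybe => FALSE POSITIVE
query gnu: checks bit5=1, bit6=0, bit7=1 (has a 0) -> no => not a false positive
query jay: checks bit0=1, bit1=1, bit9=1 (all 1) -> maybe => FALSE POSITIVE
query ram: checks bit1=1, bit5=1, bit6=0 (has a 0) -> no => not a false positive
False positives (alphabetical): fox jay

Answer: fox jay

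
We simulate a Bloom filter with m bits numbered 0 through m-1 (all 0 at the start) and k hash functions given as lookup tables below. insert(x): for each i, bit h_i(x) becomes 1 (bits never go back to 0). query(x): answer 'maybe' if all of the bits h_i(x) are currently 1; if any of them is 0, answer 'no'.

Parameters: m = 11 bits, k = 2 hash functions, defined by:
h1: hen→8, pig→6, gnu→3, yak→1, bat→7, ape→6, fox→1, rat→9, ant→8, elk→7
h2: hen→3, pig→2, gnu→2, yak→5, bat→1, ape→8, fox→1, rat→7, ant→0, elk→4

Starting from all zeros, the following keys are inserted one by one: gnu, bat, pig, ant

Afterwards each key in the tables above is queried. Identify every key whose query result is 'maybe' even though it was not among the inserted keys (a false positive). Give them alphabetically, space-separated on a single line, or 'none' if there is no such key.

Start: bits=00000000000
After insert 'gnu': sets bits 2 3 -> bits=00110000000
After insert 'bat': sets bits 1 7 -> bits=01110001000
After insert 'pig': sets bits 2 6 -> bits=01110011000
After insert 'ant': sets bits 0 8 -> bits=11110011100
Not inserted: ape elk fox hen rat yak — query each against bits=11110011100:
query ape: checks bit6=1, bit8=1 (all 1) -> maybe => FALSE POSITIVE
query elk: checks bit4=0, bit7=1 (has a 0) -> no => not a false positive
query fox: checks bit1=1 (all 1) -> maybe => FALSE POSITIVE
query hen: checks bit3=1, bit8=1 (all 1) -> maybe => FALSE POSITIVE
query rat: checks bit7=1, bit9=0 (has a 0) -> no => not a false positive
query yak: checks bit1=1, bit5=0 (has a 0) -> no => not a false positive
False positives (alphabetical): ape fox hen

Answer: ape fox hen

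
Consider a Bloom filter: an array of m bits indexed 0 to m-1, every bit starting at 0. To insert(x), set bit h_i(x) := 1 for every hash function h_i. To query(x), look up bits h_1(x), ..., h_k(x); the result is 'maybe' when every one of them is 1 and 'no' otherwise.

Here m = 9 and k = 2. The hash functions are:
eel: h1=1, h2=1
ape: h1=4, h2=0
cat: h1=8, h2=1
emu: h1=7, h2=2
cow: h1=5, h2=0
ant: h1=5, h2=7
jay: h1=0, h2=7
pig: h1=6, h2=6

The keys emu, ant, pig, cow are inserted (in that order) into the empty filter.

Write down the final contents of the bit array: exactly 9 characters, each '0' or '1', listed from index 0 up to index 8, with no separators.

Answer: 101001110

Derivation:
Start: bits=000000000
After insert 'emu': sets bits 2 7 -> bits=001000010
After insert 'ant': sets bits 5 7 -> bits=001001010
After insert 'pig': sets bits 6 -> bits=001001110
After insert 'cow': sets bits 0 5 -> bits=101001110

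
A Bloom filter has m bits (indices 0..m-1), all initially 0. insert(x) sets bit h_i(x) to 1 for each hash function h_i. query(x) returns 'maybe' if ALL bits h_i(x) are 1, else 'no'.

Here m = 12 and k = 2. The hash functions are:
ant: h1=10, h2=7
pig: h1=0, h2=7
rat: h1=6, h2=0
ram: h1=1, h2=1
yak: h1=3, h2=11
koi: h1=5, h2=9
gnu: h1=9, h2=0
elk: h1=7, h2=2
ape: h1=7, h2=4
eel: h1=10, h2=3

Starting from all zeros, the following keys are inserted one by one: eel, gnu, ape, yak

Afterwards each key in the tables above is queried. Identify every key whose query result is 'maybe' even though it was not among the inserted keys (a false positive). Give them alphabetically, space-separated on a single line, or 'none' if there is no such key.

Start: bits=000000000000
After insert 'eel': sets bits 3 10 -> bits=000100000010
After insert 'gnu': sets bits 0 9 -> bits=100100000110
After insert 'ape': sets bits 4 7 -> bits=100110010110
After insert 'yak': sets bits 3 11 -> bits=100110010111
Not inserted: ant elk koi pig ram rat — query each against bits=100110010111:
query ant: checks bit7=1, bit10=1 (all 1) -> maybe => FALSE POSITIVE
query elk: checks bit2=0, bit7=1 (has a 0) -> no => not a false positive
query koi: checks bit5=0, bit9=1 (has a 0) -> no => not a false positive
query pig: checks bit0=1, bit7=1 (all 1) -> maybe => FALSE POSITIVE
query ram: checks bit1=0 (has a 0) -> no => not a false positive
query rat: checks bit0=1, bit6=0 (has a 0) -> no => not a false positive
False positives (alphabetical): ant pig

Answer: ant pig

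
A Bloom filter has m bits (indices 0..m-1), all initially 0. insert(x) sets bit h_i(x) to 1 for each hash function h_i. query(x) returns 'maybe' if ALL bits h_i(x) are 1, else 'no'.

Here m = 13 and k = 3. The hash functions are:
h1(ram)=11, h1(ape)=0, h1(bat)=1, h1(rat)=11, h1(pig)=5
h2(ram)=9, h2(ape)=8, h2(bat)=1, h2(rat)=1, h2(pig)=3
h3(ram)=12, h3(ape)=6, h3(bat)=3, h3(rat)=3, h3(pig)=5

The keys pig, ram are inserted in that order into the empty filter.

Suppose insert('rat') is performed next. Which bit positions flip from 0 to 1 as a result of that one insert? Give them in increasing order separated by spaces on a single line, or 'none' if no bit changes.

Start: bits=0000000000000
After insert 'pig': sets bits 3 5 -> bits=0001010000000
After insert 'ram': sets bits 9 11 12 -> bits=0001010001011
insert 'rat' would touch bits 1 3 11; currently bit1=0, bit3=1, bit11=1
Bits that are 0 among those (would change 0->1): 1

Answer: 1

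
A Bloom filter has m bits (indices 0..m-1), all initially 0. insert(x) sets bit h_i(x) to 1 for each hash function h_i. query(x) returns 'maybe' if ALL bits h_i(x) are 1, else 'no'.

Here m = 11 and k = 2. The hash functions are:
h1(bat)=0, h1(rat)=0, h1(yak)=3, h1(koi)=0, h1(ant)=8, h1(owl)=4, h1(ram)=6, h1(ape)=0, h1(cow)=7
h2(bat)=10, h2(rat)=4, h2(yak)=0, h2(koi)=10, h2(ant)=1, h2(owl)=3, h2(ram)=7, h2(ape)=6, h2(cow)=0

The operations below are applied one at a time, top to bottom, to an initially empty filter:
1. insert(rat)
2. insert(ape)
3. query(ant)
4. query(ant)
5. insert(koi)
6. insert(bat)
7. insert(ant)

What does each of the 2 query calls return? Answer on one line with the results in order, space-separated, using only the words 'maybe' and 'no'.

Answer: no no

Derivation:
Start: bits=00000000000
Op 1: insert rat -> sets bits 0 4 -> bits=10001000000
Op 2: insert ape -> sets bits 0 6 -> bits=10001010000
Op 3: query ant -> checks bit1=0, bit8=0 (has a 0) -> no
Op 4: query ant -> checks bit1=0, bit8=0 (has a 0) -> no
Op 5: insert koi -> sets bits 0 10 -> bits=10001010001
Op 6: insert bat -> sets bits 0 10 -> bits=10001010001
Op 7: insert ant -> sets bits 1 8 -> bits=11001010101
Query results in order: no no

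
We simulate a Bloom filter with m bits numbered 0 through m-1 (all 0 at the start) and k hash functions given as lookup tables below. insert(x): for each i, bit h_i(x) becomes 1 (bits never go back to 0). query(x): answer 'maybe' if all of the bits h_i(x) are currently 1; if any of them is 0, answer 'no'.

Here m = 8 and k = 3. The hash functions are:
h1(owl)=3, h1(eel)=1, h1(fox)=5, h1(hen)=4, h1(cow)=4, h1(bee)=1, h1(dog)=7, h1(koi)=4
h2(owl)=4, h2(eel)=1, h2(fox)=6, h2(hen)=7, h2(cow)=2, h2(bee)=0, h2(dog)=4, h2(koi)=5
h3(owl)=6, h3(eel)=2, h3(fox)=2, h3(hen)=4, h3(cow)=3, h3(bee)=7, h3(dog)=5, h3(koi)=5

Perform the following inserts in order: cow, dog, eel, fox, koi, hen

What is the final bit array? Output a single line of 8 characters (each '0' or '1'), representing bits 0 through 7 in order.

Start: bits=00000000
After insert 'cow': sets bits 2 3 4 -> bits=00111000
After insert 'dog': sets bits 4 5 7 -> bits=00111101
After insert 'eel': sets bits 1 2 -> bits=01111101
After insert 'fox': sets bits 2 5 6 -> bits=01111111
After insert 'koi': sets bits 4 5 -> bits=01111111
After insert 'hen': sets bits 4 7 -> bits=01111111

Answer: 01111111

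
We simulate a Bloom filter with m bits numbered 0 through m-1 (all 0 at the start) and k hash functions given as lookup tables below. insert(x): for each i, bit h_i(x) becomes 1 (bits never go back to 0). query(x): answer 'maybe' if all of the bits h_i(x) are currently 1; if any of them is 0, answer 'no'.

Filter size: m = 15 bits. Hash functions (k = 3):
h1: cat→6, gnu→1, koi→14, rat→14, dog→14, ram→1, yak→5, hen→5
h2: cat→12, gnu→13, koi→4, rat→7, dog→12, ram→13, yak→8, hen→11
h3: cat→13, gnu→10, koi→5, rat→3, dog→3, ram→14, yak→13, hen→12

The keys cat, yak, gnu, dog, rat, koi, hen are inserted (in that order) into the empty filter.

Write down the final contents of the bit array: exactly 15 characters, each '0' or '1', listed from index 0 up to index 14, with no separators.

Answer: 010111111011111

Derivation:
Start: bits=000000000000000
After insert 'cat': sets bits 6 12 13 -> bits=000000100000110
After insert 'yak': sets bits 5 8 13 -> bits=000001101000110
After insert 'gnu': sets bits 1 10 13 -> bits=010001101010110
After insert 'dog': sets bits 3 12 14 -> bits=010101101010111
After insert 'rat': sets bits 3 7 14 -> bits=010101111010111
After insert 'koi': sets bits 4 5 14 -> bits=010111111010111
After insert 'hen': sets bits 5 11 12 -> bits=010111111011111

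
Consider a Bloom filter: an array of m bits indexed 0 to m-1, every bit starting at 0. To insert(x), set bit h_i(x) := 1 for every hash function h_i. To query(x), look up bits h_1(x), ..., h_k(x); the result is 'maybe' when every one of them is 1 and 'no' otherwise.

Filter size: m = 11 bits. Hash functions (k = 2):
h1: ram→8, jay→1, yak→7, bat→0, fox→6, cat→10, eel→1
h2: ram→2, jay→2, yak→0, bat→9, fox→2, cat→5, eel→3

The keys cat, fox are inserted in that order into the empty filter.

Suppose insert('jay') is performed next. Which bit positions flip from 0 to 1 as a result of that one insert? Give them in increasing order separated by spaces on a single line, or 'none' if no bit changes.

Start: bits=00000000000
After insert 'cat': sets bits 5 10 -> bits=00000100001
After insert 'fox': sets bits 2 6 -> bits=00100110001
insert 'jay' would touch bits 1 2; currently bit1=0, bit2=1
Bits that are 0 among those (would change 0->1): 1

Answer: 1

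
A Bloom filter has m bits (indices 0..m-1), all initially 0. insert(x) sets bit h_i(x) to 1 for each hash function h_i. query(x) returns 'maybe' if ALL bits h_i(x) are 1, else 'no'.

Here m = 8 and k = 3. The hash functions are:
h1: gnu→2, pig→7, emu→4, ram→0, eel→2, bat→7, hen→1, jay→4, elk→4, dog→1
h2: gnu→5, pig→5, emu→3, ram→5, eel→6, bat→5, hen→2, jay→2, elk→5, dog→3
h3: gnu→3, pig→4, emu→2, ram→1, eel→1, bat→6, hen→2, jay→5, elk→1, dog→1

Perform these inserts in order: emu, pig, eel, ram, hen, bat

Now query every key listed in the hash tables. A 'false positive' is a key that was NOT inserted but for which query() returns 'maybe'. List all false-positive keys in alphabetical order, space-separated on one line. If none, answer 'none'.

Start: bits=00000000
After insert 'emu': sets bits 2 3 4 -> bits=00111000
After insert 'pig': sets bits 4 5 7 -> bits=00111101
After insert 'eel': sets bits 1 2 6 -> bits=01111111
After insert 'ram': sets bits 0 1 5 -> bits=11111111
After insert 'hen': sets bits 1 2 -> bits=11111111
After insert 'bat': sets bits 5 6 7 -> bits=11111111
Not inserted: dog elk gnu jay — query each against bits=11111111:
query dog: checks bit1=1, bit3=1 (all 1) -> maybe => FALSE POSITIVE
query elk: checks bit1=1, bit4=1, bit5=1 (all 1) -> maybe => FALSE POSITIVE
query gnu: checks bit2=1, bit3=1, bit5=1 (all 1) -> maybe => FALSE POSITIVE
query jay: checks bit2=1, bit4=1, bit5=1 (all 1) -> maybe => FALSE POSITIVE
False positives (alphabetical): dog elk gnu jay

Answer: dog elk gnu jay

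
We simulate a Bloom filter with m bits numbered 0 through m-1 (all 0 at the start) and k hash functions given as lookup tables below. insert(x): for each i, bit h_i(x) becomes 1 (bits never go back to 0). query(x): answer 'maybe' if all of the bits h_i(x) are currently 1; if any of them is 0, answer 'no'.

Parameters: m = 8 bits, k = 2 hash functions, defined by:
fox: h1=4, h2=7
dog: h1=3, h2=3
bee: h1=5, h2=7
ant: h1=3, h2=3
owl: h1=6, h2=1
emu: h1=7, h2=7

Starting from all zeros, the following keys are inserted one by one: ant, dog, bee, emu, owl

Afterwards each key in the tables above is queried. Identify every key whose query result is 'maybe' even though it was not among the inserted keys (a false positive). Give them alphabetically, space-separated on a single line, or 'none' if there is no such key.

Start: bits=00000000
After insert 'ant': sets bits 3 -> bits=00010000
After insert 'dog': sets bits 3 -> bits=00010000
After insert 'bee': sets bits 5 7 -> bits=00010101
After insert 'emu': sets bits 7 -> bits=00010101
After insert 'owl': sets bits 1 6 -> bits=01010111
Not inserted: fox — query each against bits=01010111:
query fox: checks bit4=0, bit7=1 (has a 0) -> no => not a false positive
False positives (alphabetical): none

Answer: none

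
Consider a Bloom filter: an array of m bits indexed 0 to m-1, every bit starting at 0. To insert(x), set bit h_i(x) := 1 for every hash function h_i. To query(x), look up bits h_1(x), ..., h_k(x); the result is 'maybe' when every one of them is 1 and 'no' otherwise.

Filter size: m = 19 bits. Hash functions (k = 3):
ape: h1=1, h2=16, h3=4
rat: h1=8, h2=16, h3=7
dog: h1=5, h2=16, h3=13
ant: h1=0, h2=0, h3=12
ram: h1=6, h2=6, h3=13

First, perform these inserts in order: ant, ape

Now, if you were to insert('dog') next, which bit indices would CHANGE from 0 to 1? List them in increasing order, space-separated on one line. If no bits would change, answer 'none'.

Answer: 5 13

Derivation:
Start: bits=0000000000000000000
After insert 'ant': sets bits 0 12 -> bits=1000000000001000000
After insert 'ape': sets bits 1 4 16 -> bits=1100100000001000100
insert 'dog' would touch bits 5 13 16; currently bit5=0, bit13=0, bit16=1
Bits that are 0 among those (would change 0->1): 5 13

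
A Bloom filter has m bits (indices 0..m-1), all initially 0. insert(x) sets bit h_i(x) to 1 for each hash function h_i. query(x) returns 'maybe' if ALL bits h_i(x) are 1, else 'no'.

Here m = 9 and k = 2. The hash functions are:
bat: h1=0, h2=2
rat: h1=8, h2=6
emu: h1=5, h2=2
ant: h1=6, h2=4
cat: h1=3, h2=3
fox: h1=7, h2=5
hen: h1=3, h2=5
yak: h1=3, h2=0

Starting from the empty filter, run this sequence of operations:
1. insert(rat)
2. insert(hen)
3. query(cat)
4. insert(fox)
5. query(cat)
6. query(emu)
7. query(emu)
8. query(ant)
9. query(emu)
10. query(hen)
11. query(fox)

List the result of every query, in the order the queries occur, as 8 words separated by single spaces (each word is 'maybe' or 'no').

Start: bits=000000000
Op 1: insert rat -> sets bits 6 8 -> bits=000000101
Op 2: insert hen -> sets bits 3 5 -> bits=000101101
Op 3: query cat -> checks bit3=1 (all 1) -> maybe
Op 4: insert fox -> sets bits 5 7 -> bits=000101111
Op 5: query cat -> checks bit3=1 (all 1) -> maybe
Op 6: query emu -> checks bit2=0, bit5=1 (has a 0) -> no
Op 7: query emu -> checks bit2=0, bit5=1 (has a 0) -> no
Op 8: query ant -> checks bit4=0, bit6=1 (has a 0) -> no
Op 9: query emu -> checks bit2=0, bit5=1 (has a 0) -> no
Op 10: query hen -> checks bit3=1, bit5=1 (all 1) -> maybe
Op 11: query fox -> checks bit5=1, bit7=1 (all 1) -> maybe
Query results in order: maybe maybe no no no no maybe maybe

Answer: maybe maybe no no no no maybe maybe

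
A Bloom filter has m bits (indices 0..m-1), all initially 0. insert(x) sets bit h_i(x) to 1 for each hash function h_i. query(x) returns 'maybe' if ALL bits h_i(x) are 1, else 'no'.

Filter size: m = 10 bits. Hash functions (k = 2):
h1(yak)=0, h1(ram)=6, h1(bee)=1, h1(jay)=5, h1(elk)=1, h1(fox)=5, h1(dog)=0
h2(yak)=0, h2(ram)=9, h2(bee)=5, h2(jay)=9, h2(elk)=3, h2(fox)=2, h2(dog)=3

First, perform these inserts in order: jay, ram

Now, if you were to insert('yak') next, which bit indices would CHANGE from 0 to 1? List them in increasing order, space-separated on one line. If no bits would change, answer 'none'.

Answer: 0

Derivation:
Start: bits=0000000000
After insert 'jay': sets bits 5 9 -> bits=0000010001
After insert 'ram': sets bits 6 9 -> bits=0000011001
insert 'yak' would touch bits 0; currently bit0=0
Bits that are 0 among those (would change 0->1): 0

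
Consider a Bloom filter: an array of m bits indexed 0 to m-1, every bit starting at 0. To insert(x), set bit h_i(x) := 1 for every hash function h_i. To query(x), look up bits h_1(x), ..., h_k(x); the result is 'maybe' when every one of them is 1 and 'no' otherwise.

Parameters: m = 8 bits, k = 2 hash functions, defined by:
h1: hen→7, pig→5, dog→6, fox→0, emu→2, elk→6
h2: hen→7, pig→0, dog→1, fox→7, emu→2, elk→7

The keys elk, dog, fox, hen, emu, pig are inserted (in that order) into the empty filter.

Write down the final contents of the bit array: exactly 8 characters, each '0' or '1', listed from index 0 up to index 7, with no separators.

Answer: 11100111

Derivation:
Start: bits=00000000
After insert 'elk': sets bits 6 7 -> bits=00000011
After insert 'dog': sets bits 1 6 -> bits=01000011
After insert 'fox': sets bits 0 7 -> bits=11000011
After insert 'hen': sets bits 7 -> bits=11000011
After insert 'emu': sets bits 2 -> bits=11100011
After insert 'pig': sets bits 0 5 -> bits=11100111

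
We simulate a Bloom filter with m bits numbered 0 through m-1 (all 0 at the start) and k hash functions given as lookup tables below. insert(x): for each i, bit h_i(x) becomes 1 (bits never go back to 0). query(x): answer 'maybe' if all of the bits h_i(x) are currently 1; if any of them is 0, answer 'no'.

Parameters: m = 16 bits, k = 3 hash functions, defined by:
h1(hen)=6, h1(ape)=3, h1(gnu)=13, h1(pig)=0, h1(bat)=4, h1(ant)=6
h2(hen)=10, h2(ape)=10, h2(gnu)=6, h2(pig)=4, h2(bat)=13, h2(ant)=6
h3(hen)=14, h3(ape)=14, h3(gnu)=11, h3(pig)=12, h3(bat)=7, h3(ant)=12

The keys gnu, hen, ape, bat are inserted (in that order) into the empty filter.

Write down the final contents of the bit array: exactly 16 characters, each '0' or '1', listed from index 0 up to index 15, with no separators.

Start: bits=0000000000000000
After insert 'gnu': sets bits 6 11 13 -> bits=0000001000010100
After insert 'hen': sets bits 6 10 14 -> bits=0000001000110110
After insert 'ape': sets bits 3 10 14 -> bits=0001001000110110
After insert 'bat': sets bits 4 7 13 -> bits=0001101100110110

Answer: 0001101100110110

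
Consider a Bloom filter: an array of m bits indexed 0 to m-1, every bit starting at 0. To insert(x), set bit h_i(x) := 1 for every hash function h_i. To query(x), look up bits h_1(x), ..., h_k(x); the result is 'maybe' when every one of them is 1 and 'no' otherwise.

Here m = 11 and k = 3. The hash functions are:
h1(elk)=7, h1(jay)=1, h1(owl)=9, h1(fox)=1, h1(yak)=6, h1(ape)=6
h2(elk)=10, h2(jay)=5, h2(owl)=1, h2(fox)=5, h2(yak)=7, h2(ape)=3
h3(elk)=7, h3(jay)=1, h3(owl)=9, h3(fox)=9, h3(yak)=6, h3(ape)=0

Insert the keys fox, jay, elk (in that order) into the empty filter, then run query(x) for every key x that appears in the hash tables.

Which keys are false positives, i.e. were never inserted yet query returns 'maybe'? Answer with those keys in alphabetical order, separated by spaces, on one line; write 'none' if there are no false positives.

Answer: owl

Derivation:
Start: bits=00000000000
After insert 'fox': sets bits 1 5 9 -> bits=01000100010
After insert 'jay': sets bits 1 5 -> bits=01000100010
After insert 'elk': sets bits 7 10 -> bits=01000101011
Not inserted: ape owl yak — query each against bits=01000101011:
query ape: checks bit0=0, bit3=0, bit6=0 (has a 0) -> no => not a false positive
query owl: checks bit1=1, bit9=1 (all 1) -> maybe => FALSE POSITIVE
query yak: checks bit6=0, bit7=1 (has a 0) -> no => not a false positive
False positives (alphabetical): owl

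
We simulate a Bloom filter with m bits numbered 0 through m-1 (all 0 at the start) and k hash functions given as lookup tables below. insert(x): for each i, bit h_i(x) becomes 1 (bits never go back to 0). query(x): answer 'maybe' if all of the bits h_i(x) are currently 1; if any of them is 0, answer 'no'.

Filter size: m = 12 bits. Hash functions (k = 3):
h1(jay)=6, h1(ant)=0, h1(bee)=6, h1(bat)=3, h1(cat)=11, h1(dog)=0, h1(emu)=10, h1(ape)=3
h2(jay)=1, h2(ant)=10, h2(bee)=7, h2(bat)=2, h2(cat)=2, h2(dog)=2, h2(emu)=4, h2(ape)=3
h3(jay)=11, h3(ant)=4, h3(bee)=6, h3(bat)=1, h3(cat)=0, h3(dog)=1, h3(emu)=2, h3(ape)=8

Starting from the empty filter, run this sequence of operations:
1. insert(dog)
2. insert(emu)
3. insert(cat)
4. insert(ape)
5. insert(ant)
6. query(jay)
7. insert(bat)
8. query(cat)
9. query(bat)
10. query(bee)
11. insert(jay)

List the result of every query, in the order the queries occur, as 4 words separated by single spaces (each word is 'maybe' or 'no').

Start: bits=000000000000
Op 1: insert dog -> sets bits 0 1 2 -> bits=111000000000
Op 2: insert emu -> sets bits 2 4 10 -> bits=111010000010
Op 3: insert cat -> sets bits 0 2 11 -> bits=111010000011
Op 4: insert ape -> sets bits 3 8 -> bits=111110001011
Op 5: insert ant -> sets bits 0 4 10 -> bits=111110001011
Op 6: query jay -> checks bit1=1, bit6=0, bit11=1 (has a 0) -> no
Op 7: insert bat -> sets bits 1 2 3 -> bits=111110001011
Op 8: query cat -> checks bit0=1, bit2=1, bit11=1 (all 1) -> maybe
Op 9: query bat -> checks bit1=1, bit2=1, bit3=1 (all 1) -> maybe
Op 10: query bee -> checks bit6=0, bit7=0 (has a 0) -> no
Op 11: insert jay -> sets bits 1 6 11 -> bits=111110101011
Query results in order: no maybe maybe no

Answer: no maybe maybe no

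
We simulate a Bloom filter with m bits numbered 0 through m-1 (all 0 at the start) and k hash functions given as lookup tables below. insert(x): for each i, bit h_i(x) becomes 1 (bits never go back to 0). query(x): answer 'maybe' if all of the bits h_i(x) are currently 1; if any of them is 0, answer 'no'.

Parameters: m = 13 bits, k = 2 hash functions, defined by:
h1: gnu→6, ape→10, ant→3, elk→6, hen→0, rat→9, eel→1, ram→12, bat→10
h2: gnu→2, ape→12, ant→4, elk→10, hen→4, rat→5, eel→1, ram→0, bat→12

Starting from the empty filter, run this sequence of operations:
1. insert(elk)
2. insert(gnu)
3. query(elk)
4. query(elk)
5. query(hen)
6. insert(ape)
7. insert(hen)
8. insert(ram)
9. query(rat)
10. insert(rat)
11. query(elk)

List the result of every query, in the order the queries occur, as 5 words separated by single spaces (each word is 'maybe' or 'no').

Answer: maybe maybe no no maybe

Derivation:
Start: bits=0000000000000
Op 1: insert elk -> sets bits 6 10 -> bits=0000001000100
Op 2: insert gnu -> sets bits 2 6 -> bits=0010001000100
Op 3: query elk -> checks bit6=1, bit10=1 (all 1) -> maybe
Op 4: query elk -> checks bit6=1, bit10=1 (all 1) -> maybe
Op 5: query hen -> checks bit0=0, bit4=0 (has a 0) -> no
Op 6: insert ape -> sets bits 10 12 -> bits=0010001000101
Op 7: insert hen -> sets bits 0 4 -> bits=1010101000101
Op 8: insert ram -> sets bits 0 12 -> bits=1010101000101
Op 9: query rat -> checks bit5=0, bit9=0 (has a 0) -> no
Op 10: insert rat -> sets bits 5 9 -> bits=1010111001101
Op 11: query elk -> checks bit6=1, bit10=1 (all 1) -> maybe
Query results in order: maybe maybe no no maybe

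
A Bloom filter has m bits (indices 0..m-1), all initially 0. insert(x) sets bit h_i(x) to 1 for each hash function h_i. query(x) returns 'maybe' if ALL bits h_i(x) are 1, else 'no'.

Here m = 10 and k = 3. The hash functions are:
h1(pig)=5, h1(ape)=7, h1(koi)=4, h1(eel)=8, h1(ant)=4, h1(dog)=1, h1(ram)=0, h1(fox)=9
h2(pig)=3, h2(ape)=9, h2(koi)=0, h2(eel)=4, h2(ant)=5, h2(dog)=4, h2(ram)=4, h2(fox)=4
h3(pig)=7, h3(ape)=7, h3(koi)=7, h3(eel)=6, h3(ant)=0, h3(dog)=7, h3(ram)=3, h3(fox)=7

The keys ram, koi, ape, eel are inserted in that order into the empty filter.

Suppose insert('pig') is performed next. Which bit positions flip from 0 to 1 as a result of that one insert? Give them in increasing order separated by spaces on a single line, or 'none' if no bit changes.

Start: bits=0000000000
After insert 'ram': sets bits 0 3 4 -> bits=1001100000
After insert 'koi': sets bits 0 4 7 -> bits=1001100100
After insert 'ape': sets bits 7 9 -> bits=1001100101
After insert 'eel': sets bits 4 6 8 -> bits=1001101111
insert 'pig' would touch bits 3 5 7; currently bit3=1, bit5=0, bit7=1
Bits that are 0 among those (would change 0->1): 5

Answer: 5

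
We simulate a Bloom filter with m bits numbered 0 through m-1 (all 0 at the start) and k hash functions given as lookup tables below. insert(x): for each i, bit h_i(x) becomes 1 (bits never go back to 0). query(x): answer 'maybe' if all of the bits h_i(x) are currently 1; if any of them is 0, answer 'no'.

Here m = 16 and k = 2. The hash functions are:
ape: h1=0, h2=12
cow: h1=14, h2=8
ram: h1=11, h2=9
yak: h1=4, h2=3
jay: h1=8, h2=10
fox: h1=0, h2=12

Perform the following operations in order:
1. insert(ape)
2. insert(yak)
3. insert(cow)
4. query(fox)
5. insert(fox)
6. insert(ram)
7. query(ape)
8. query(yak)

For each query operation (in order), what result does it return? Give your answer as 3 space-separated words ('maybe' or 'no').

Answer: maybe maybe maybe

Derivation:
Start: bits=0000000000000000
Op 1: insert ape -> sets bits 0 12 -> bits=1000000000001000
Op 2: insert yak -> sets bits 3 4 -> bits=1001100000001000
Op 3: insert cow -> sets bits 8 14 -> bits=1001100010001010
Op 4: query fox -> checks bit0=1, bit12=1 (all 1) -> maybe
Op 5: insert fox -> sets bits 0 12 -> bits=1001100010001010
Op 6: insert ram -> sets bits 9 11 -> bits=1001100011011010
Op 7: query ape -> checks bit0=1, bit12=1 (all 1) -> maybe
Op 8: query yak -> checks bit3=1, bit4=1 (all 1) -> maybe
Query results in order: maybe maybe maybe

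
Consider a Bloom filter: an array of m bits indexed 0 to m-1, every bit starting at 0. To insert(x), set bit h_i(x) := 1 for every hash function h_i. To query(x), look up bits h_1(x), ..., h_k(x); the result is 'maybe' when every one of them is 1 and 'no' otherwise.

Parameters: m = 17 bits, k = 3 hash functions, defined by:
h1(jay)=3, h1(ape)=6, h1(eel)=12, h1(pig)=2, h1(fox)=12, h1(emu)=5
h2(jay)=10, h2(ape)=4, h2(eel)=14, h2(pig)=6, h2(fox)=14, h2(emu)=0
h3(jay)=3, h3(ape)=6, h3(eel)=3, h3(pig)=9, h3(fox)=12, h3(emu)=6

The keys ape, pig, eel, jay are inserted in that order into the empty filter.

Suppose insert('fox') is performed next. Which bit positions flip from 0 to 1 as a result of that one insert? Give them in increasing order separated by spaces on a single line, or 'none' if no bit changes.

Start: bits=00000000000000000
After insert 'ape': sets bits 4 6 -> bits=00001010000000000
After insert 'pig': sets bits 2 6 9 -> bits=00101010010000000
After insert 'eel': sets bits 3 12 14 -> bits=00111010010010100
After insert 'jay': sets bits 3 10 -> bits=00111010011010100
insert 'fox' would touch bits 12 14; currently bit12=1, bit14=1
Bits that are 0 among those (would change 0->1): none

Answer: none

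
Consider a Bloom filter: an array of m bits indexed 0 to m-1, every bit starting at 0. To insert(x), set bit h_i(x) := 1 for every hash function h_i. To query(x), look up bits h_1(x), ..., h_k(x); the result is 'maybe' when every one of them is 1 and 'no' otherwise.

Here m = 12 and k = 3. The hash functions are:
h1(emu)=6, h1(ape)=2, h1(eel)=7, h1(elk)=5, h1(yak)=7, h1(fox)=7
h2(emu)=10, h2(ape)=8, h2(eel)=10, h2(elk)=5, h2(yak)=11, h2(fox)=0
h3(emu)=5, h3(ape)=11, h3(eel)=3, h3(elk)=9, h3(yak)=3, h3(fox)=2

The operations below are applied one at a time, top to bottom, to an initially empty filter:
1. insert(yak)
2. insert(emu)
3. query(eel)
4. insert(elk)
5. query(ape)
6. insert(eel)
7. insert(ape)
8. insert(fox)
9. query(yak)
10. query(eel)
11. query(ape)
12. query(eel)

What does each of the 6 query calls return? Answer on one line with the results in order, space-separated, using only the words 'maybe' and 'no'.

Answer: maybe no maybe maybe maybe maybe

Derivation:
Start: bits=000000000000
Op 1: insert yak -> sets bits 3 7 11 -> bits=000100010001
Op 2: insert emu -> sets bits 5 6 10 -> bits=000101110011
Op 3: query eel -> checks bit3=1, bit7=1, bit10=1 (all 1) -> maybe
Op 4: insert elk -> sets bits 5 9 -> bits=000101110111
Op 5: query ape -> checks bit2=0, bit8=0, bit11=1 (has a 0) -> no
Op 6: insert eel -> sets bits 3 7 10 -> bits=000101110111
Op 7: insert ape -> sets bits 2 8 11 -> bits=001101111111
Op 8: insert fox -> sets bits 0 2 7 -> bits=101101111111
Op 9: query yak -> checks bit3=1, bit7=1, bit11=1 (all 1) -> maybe
Op 10: query eel -> checks bit3=1, bit7=1, bit10=1 (all 1) -> maybe
Op 11: query ape -> checks bit2=1, bit8=1, bit11=1 (all 1) -> maybe
Op 12: query eel -> checks bit3=1, bit7=1, bit10=1 (all 1) -> maybe
Query results in order: maybe no maybe maybe maybe maybe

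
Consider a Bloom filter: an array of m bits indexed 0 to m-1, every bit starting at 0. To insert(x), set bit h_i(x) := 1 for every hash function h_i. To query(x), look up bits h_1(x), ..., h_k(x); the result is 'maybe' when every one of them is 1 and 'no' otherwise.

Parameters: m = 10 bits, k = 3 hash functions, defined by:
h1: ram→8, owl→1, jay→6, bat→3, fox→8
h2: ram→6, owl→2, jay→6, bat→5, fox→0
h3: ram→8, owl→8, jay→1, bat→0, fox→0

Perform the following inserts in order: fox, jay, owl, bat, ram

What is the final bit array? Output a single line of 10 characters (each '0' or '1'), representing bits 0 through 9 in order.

Start: bits=0000000000
After insert 'fox': sets bits 0 8 -> bits=1000000010
After insert 'jay': sets bits 1 6 -> bits=1100001010
After insert 'owl': sets bits 1 2 8 -> bits=1110001010
After insert 'bat': sets bits 0 3 5 -> bits=1111011010
After insert 'ram': sets bits 6 8 -> bits=1111011010

Answer: 1111011010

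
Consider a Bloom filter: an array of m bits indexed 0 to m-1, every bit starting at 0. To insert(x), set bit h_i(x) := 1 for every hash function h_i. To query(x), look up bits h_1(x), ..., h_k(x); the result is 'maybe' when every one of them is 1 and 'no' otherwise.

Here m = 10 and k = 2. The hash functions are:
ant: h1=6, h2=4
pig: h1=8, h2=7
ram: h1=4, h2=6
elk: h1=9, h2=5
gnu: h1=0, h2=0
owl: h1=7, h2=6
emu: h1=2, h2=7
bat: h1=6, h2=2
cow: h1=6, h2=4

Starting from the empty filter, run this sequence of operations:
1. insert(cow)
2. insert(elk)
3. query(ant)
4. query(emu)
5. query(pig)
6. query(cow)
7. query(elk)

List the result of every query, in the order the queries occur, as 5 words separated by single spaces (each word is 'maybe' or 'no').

Start: bits=0000000000
Op 1: insert cow -> sets bits 4 6 -> bits=0000101000
Op 2: insert elk -> sets bits 5 9 -> bits=0000111001
Op 3: query ant -> checks bit4=1, bit6=1 (all 1) -> maybe
Op 4: query emu -> checks bit2=0, bit7=0 (has a 0) -> no
Op 5: query pig -> checks bit7=0, bit8=0 (has a 0) -> no
Op 6: query cow -> checks bit4=1, bit6=1 (all 1) -> maybe
Op 7: query elk -> checks bit5=1, bit9=1 (all 1) -> maybe
Query results in order: maybe no no maybe maybe

Answer: maybe no no maybe maybe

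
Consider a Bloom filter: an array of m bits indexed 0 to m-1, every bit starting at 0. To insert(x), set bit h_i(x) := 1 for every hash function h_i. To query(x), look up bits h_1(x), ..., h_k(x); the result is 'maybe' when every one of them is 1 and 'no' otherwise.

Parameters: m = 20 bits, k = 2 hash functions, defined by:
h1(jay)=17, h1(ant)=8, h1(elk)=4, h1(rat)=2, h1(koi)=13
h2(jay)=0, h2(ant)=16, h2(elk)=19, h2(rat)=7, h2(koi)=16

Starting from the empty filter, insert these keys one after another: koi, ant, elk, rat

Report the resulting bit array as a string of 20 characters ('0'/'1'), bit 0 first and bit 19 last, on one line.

Start: bits=00000000000000000000
After insert 'koi': sets bits 13 16 -> bits=00000000000001001000
After insert 'ant': sets bits 8 16 -> bits=00000000100001001000
After insert 'elk': sets bits 4 19 -> bits=00001000100001001001
After insert 'rat': sets bits 2 7 -> bits=00101001100001001001

Answer: 00101001100001001001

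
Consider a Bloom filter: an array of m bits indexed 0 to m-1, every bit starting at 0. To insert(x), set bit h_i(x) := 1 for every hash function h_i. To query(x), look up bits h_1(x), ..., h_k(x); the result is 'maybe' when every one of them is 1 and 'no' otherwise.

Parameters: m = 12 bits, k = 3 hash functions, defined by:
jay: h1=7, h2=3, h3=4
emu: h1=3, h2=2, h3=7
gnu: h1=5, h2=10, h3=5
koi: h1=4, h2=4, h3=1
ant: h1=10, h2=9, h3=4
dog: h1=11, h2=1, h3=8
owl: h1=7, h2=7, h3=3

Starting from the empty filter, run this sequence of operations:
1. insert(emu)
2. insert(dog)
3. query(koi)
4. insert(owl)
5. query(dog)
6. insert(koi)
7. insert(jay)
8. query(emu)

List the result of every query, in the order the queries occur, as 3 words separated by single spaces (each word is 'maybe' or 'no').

Answer: no maybe maybe

Derivation:
Start: bits=000000000000
Op 1: insert emu -> sets bits 2 3 7 -> bits=001100010000
Op 2: insert dog -> sets bits 1 8 11 -> bits=011100011001
Op 3: query koi -> checks bit1=1, bit4=0 (has a 0) -> no
Op 4: insert owl -> sets bits 3 7 -> bits=011100011001
Op 5: query dog -> checks bit1=1, bit8=1, bit11=1 (all 1) -> maybe
Op 6: insert koi -> sets bits 1 4 -> bits=011110011001
Op 7: insert jay -> sets bits 3 4 7 -> bits=011110011001
Op 8: query emu -> checks bit2=1, bit3=1, bit7=1 (all 1) -> maybe
Query results in order: no maybe maybe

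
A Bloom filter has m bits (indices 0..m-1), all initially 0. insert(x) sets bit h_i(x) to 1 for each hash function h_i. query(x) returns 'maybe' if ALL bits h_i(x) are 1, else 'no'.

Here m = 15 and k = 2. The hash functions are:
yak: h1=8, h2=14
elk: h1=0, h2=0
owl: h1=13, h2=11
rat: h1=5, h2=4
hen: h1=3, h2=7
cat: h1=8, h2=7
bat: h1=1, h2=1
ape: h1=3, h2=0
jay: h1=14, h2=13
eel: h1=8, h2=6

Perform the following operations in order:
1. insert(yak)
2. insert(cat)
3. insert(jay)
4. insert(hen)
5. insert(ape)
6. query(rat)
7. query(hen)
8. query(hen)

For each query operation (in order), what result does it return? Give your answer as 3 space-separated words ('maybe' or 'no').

Answer: no maybe maybe

Derivation:
Start: bits=000000000000000
Op 1: insert yak -> sets bits 8 14 -> bits=000000001000001
Op 2: insert cat -> sets bits 7 8 -> bits=000000011000001
Op 3: insert jay -> sets bits 13 14 -> bits=000000011000011
Op 4: insert hen -> sets bits 3 7 -> bits=000100011000011
Op 5: insert ape -> sets bits 0 3 -> bits=100100011000011
Op 6: query rat -> checks bit4=0, bit5=0 (has a 0) -> no
Op 7: query hen -> checks bit3=1, bit7=1 (all 1) -> maybe
Op 8: query hen -> checks bit3=1, bit7=1 (all 1) -> maybe
Query results in order: no maybe maybe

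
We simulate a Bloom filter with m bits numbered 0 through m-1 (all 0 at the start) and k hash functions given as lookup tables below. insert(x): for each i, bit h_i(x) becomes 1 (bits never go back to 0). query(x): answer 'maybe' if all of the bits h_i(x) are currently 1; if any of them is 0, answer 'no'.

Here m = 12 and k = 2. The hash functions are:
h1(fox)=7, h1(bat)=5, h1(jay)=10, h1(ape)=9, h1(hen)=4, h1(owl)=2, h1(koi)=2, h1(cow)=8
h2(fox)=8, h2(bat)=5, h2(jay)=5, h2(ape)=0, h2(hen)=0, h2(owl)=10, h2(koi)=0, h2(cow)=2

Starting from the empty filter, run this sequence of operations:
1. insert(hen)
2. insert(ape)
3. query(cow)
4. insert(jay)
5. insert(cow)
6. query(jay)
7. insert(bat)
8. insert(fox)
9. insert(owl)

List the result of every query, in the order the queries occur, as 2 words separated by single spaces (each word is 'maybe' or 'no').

Start: bits=000000000000
Op 1: insert hen -> sets bits 0 4 -> bits=100010000000
Op 2: insert ape -> sets bits 0 9 -> bits=100010000100
Op 3: query cow -> checks bit2=0, bit8=0 (has a 0) -> no
Op 4: insert jay -> sets bits 5 10 -> bits=100011000110
Op 5: insert cow -> sets bits 2 8 -> bits=101011001110
Op 6: query jay -> checks bit5=1, bit10=1 (all 1) -> maybe
Op 7: insert bat -> sets bits 5 -> bits=101011001110
Op 8: insert fox -> sets bits 7 8 -> bits=101011011110
Op 9: insert owl -> sets bits 2 10 -> bits=101011011110
Query results in order: no maybe

Answer: no maybe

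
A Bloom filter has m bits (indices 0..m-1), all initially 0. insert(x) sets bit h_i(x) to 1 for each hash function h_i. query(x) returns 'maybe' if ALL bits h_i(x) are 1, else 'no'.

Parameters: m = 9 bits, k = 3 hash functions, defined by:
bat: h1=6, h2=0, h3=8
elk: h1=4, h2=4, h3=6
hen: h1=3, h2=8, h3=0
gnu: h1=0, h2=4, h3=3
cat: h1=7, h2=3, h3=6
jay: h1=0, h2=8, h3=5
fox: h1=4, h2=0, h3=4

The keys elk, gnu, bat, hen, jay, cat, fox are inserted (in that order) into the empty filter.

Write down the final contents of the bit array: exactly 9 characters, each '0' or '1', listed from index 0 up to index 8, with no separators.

Start: bits=000000000
After insert 'elk': sets bits 4 6 -> bits=000010100
After insert 'gnu': sets bits 0 3 4 -> bits=100110100
After insert 'bat': sets bits 0 6 8 -> bits=100110101
After insert 'hen': sets bits 0 3 8 -> bits=100110101
After insert 'jay': sets bits 0 5 8 -> bits=100111101
After insert 'cat': sets bits 3 6 7 -> bits=100111111
After insert 'fox': sets bits 0 4 -> bits=100111111

Answer: 100111111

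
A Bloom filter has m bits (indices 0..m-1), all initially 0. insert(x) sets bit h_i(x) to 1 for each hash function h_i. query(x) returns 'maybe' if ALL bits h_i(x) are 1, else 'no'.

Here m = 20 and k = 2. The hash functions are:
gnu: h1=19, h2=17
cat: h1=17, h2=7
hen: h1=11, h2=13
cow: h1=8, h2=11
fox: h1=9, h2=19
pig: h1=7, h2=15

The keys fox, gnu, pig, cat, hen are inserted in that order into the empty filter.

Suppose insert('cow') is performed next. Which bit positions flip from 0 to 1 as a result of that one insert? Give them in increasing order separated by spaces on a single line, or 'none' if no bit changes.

Answer: 8

Derivation:
Start: bits=00000000000000000000
After insert 'fox': sets bits 9 19 -> bits=00000000010000000001
After insert 'gnu': sets bits 17 19 -> bits=00000000010000000101
After insert 'pig': sets bits 7 15 -> bits=00000001010000010101
After insert 'cat': sets bits 7 17 -> bits=00000001010000010101
After insert 'hen': sets bits 11 13 -> bits=00000001010101010101
insert 'cow' would touch bits 8 11; currently bit8=0, bit11=1
Bits that are 0 among those (would change 0->1): 8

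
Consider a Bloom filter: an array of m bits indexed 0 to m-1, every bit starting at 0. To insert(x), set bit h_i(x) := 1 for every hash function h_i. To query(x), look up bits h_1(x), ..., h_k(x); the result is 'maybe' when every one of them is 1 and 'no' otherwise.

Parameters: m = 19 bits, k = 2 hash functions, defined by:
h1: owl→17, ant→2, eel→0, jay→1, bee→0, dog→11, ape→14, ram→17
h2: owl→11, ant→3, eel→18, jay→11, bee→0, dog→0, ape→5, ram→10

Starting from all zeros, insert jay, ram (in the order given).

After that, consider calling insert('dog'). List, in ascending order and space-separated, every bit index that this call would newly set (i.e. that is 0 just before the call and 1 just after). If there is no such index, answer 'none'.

Answer: 0

Derivation:
Start: bits=0000000000000000000
After insert 'jay': sets bits 1 11 -> bits=0100000000010000000
After insert 'ram': sets bits 10 17 -> bits=0100000000110000010
insert 'dog' would touch bits 0 11; currently bit0=0, bit11=1
Bits that are 0 among those (would change 0->1): 0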